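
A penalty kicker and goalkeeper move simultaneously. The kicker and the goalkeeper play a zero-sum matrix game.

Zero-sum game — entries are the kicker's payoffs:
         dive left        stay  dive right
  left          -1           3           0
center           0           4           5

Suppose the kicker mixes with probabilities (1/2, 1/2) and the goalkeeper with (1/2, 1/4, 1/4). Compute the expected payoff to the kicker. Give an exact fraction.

Against (1/2, 1/4, 1/4), each row's expected payoff is left: 1/4; center: 9/4.
Taking the (1/2, 1/2)-weighted average: (1/2)·(1/4) + (1/2)·(9/4) = 5/4.

5/4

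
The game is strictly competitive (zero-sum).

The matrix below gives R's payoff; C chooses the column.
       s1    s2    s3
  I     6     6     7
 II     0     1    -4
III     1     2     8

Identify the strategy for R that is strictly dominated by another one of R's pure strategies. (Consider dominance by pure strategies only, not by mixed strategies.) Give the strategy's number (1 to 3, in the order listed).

2

Compare II with I: 6 > 0, 6 > 1, 7 > -4.
So I strictly dominates II for R; II is strictly dominated.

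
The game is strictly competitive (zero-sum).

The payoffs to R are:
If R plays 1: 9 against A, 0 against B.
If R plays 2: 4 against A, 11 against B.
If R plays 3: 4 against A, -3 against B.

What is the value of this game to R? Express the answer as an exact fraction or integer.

99/16

Row 3 is strictly dominated by row 1, so R never plays it.
The remaining 2×2 game on (1, 2) × (A, B) has no saddle point. Let R play 1 with probability p; indifference gives 9p + 4(1−p) = 11(1−p), so p = 7/16.
Similarly C's optimal q on A is 11/16, and the value is 9·(11/16) + (0)·(5/16) = 99/16.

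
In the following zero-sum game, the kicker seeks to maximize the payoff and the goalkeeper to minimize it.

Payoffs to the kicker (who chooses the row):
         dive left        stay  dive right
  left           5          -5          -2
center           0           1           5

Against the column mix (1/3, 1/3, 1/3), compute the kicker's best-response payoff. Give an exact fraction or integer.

2

left: (5)·(1/3) + (-5)·(1/3) + (-2)·(1/3) = -2/3.
center: (0)·(1/3) + (1)·(1/3) + (5)·(1/3) = 2.
The best pure response is center with expected payoff 2.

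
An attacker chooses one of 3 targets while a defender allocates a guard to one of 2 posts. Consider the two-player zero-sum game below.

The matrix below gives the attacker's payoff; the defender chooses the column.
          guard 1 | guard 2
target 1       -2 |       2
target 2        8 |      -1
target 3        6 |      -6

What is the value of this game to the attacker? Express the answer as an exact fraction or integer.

14/13

Row target 3 is strictly dominated by row target 2, so the attacker never plays it.
The remaining 2×2 game on (target 1, target 2) × (guard 1, guard 2) has no saddle point. Let the attacker play target 1 with probability p; indifference gives −2p + 8(1−p) = 2p − (1−p), so p = 9/13.
Similarly the defender's optimal q on guard 1 is 3/13, and the value is -2·(3/13) + (2)·(10/13) = 14/13.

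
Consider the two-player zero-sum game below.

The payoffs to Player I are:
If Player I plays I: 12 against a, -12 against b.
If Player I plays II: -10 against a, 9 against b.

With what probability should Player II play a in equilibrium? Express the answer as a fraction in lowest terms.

21/43

Row minima are -12 and -10, so Player I's maximin is -10; column maxima are 12 and 9, so Player II's minimax is 9. These differ, so the equilibrium is in mixed strategies.
Let Player II play a with probability q. Player I is indifferent when 12q − 12(1−q) = −10q + 9(1−q), giving q = 21/43.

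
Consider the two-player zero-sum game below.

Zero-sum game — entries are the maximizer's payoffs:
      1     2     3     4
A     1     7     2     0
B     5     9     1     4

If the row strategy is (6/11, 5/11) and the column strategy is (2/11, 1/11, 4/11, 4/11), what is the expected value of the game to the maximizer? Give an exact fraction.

Against (2/11, 1/11, 4/11, 4/11), each row's expected payoff is A: 17/11; B: 39/11.
Taking the (6/11, 5/11)-weighted average: (6/11)·(17/11) + (5/11)·(39/11) = 27/11.

27/11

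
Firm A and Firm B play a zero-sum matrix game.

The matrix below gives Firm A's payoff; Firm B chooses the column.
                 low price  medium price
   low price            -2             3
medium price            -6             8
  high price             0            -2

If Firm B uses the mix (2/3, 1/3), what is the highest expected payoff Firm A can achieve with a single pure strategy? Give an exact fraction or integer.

low price: (-2)·(2/3) + (3)·(1/3) = -1/3.
medium price: (-6)·(2/3) + (8)·(1/3) = -4/3.
high price: (0)·(2/3) + (-2)·(1/3) = -2/3.
The best pure response is low price with expected payoff -1/3.

-1/3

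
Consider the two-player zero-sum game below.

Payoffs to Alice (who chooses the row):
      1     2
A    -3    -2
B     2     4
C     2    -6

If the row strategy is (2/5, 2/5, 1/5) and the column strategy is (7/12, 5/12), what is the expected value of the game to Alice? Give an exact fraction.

-1/6

Against (7/12, 5/12), each row's expected payoff is A: -31/12; B: 17/6; C: -4/3.
Taking the (2/5, 2/5, 1/5)-weighted average: (2/5)·(-31/12) + (2/5)·(17/6) + (1/5)·(-4/3) = -1/6.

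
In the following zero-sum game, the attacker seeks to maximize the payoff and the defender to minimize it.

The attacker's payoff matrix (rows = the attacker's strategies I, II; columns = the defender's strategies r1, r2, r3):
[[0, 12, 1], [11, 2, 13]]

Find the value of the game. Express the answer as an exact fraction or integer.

44/7

Column r3 is strictly dominated by r1 for the defender (it gives the attacker more in every row).
The remaining 2×2 game on (I, II) × (r1, r2) has no saddle point. Let the attacker play I with probability p; indifference gives 11(1−p) = 12p + 2(1−p), so p = 3/7.
Similarly the defender's optimal q on r1 is 10/21, and the value is 0·(10/21) + (12)·(11/21) = 44/7.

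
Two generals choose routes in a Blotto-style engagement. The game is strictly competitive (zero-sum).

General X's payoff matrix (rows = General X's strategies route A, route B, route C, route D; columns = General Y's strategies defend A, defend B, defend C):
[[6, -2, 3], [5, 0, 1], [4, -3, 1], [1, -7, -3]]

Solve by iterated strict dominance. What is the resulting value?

Column defend A is strictly dominated by defend B for General Y (-2<6, 0<5, -3<4, -7<1); eliminate defend A.
Row route C is strictly dominated by row route A (-2>-3, 3>1); eliminate route C.
Row route D is strictly dominated by row route A (-2>-7, 3>-3); eliminate route D.
Column defend C is strictly dominated by defend B for General Y (-2<3, 0<1); eliminate defend C.
Row route A is strictly dominated by row route B (0>-2); eliminate route A.
Only (route B, defend B) remains, with payoff 0.

0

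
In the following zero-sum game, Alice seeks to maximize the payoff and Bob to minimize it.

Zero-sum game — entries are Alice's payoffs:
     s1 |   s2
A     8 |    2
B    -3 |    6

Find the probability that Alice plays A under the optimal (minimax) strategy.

3/5

Row minima are 2 and -3, so Alice's maximin is 2; column maxima are 8 and 6, so Bob's minimax is 6. These differ, so the equilibrium is in mixed strategies.
Let Alice play A with probability p. Bob is indifferent when 8p − 3(1−p) = 2p + 6(1−p), giving p = 3/5.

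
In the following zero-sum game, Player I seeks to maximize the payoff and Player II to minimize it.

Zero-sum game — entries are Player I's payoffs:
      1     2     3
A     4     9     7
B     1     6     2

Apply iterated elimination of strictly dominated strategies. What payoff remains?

Column 3 is strictly dominated by 1 for Player II (4<7, 1<2); eliminate 3.
Row B is strictly dominated by row A (4>1, 9>6); eliminate B.
Column 2 is strictly dominated by 1 for Player II (4<9); eliminate 2.
Only (A, 1) remains, with payoff 4.

4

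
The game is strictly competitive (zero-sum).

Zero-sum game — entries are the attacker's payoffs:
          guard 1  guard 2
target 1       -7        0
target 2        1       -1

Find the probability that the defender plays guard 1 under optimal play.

Row minima are -7 and -1, so the attacker's maximin is -1; column maxima are 1 and 0, so the defender's minimax is 0. These differ, so the equilibrium is in mixed strategies.
Let the defender play guard 1 with probability q. The attacker is indifferent when −7q = q − (1−q), giving q = 1/9.

1/9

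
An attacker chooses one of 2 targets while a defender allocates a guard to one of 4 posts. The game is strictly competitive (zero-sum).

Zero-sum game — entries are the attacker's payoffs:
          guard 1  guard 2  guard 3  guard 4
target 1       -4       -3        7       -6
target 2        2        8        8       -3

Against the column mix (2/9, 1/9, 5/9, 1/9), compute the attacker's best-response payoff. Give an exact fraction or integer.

target 1: (-4)·(2/9) + (-3)·(1/9) + (7)·(5/9) + (-6)·(1/9) = 2.
target 2: (2)·(2/9) + (8)·(1/9) + (8)·(5/9) + (-3)·(1/9) = 49/9.
The best pure response is target 2 with expected payoff 49/9.

49/9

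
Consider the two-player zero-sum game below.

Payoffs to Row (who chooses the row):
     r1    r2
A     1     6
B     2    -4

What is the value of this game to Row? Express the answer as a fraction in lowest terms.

16/11

Row minima are 1 and -4, so Row's maximin is 1; column maxima are 2 and 6, so Column's minimax is 2. These differ, so the equilibrium is in mixed strategies.
Let Row play A with probability p. Column is indifferent when p + 2(1−p) = 6p − 4(1−p), giving p = 6/11.
Let Column play r1 with probability q. Row is indifferent when q + 6(1−q) = 2q − 4(1−q), giving q = 10/11.
The value is 1·(10/11) + (6)·(1/11) = 16/11.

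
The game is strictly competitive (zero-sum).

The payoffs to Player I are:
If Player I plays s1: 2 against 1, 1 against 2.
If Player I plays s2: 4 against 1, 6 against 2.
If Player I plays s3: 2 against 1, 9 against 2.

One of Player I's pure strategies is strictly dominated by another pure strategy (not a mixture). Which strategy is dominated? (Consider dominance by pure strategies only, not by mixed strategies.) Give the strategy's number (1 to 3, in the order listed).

Compare s1 with s2: 4 > 2, 6 > 1.
So s2 strictly dominates s1 for Player I; s1 is strictly dominated.

1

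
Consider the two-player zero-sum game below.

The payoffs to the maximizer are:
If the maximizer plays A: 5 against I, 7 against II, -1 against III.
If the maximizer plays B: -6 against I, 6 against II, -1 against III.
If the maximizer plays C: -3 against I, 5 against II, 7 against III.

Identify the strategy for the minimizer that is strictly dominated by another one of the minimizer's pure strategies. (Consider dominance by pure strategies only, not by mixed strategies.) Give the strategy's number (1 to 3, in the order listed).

The minimizer prefers columns that give the maximizer less. Compare II with I: 5 < 7, -6 < 6, -3 < 5.
So I strictly dominates II for the minimizer; II is strictly dominated.

2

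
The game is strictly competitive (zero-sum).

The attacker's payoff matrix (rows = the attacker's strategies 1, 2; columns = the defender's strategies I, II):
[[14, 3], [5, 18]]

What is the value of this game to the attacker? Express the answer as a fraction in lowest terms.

79/8

Row minima are 3 and 5, so the attacker's maximin is 5; column maxima are 14 and 18, so the defender's minimax is 14. These differ, so the equilibrium is in mixed strategies.
Let the attacker play 1 with probability p. The defender is indifferent when 14p + 5(1−p) = 3p + 18(1−p), giving p = 13/24.
Let the defender play I with probability q. The attacker is indifferent when 14q + 3(1−q) = 5q + 18(1−q), giving q = 5/8.
The value is 14·(5/8) + (3)·(3/8) = 79/8.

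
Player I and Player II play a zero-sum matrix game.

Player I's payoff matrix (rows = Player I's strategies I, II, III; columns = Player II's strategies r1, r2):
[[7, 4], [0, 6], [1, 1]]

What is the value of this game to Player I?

Row III is strictly dominated by row I, so Player I never plays it.
The remaining 2×2 game on (I, II) × (r1, r2) has no saddle point. Let Player I play I with probability p; indifference gives 7p = 4p + 6(1−p), so p = 2/3.
Similarly Player II's optimal q on r1 is 2/9, and the value is 7·(2/9) + (4)·(7/9) = 14/3.

14/3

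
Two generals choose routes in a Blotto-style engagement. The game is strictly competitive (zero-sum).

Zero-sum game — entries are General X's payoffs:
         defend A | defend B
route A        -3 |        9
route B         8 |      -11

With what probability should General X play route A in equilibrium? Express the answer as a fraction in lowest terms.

19/31

Row minima are -3 and -11, so General X's maximin is -3; column maxima are 8 and 9, so General Y's minimax is 8. These differ, so the equilibrium is in mixed strategies.
Let General X play route A with probability p. General Y is indifferent when −3p + 8(1−p) = 9p − 11(1−p), giving p = 19/31.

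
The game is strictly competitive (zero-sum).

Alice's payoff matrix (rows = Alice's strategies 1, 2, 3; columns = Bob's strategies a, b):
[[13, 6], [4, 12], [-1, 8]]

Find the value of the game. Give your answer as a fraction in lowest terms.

Row 3 is strictly dominated by row 2, so Alice never plays it.
The remaining 2×2 game on (1, 2) × (a, b) has no saddle point. Let Alice play 1 with probability p; indifference gives 13p + 4(1−p) = 6p + 12(1−p), so p = 8/15.
Similarly Bob's optimal q on a is 2/5, and the value is 13·(2/5) + (6)·(3/5) = 44/5.

44/5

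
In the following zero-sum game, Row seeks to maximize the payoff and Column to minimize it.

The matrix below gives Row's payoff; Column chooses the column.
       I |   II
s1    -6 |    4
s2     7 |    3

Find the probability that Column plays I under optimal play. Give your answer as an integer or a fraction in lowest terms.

Row minima are -6 and 3, so Row's maximin is 3; column maxima are 7 and 4, so Column's minimax is 4. These differ, so the equilibrium is in mixed strategies.
Let Column play I with probability q. Row is indifferent when −6q + 4(1−q) = 7q + 3(1−q), giving q = 1/14.

1/14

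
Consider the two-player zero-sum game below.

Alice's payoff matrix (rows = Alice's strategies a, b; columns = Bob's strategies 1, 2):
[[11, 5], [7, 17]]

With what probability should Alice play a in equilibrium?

Row minima are 5 and 7, so Alice's maximin is 7; column maxima are 11 and 17, so Bob's minimax is 11. These differ, so the equilibrium is in mixed strategies.
Let Alice play a with probability p. Bob is indifferent when 11p + 7(1−p) = 5p + 17(1−p), giving p = 5/8.

5/8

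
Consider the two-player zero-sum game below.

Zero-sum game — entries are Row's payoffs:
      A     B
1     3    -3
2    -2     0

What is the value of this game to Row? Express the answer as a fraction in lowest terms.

-3/4

Row minima are -3 and -2, so Row's maximin is -2; column maxima are 3 and 0, so Column's minimax is 0. These differ, so the equilibrium is in mixed strategies.
Let Row play 1 with probability p. Column is indifferent when 3p − 2(1−p) = −3p, giving p = 1/4.
Let Column play A with probability q. Row is indifferent when 3q − 3(1−q) = −2q, giving q = 3/8.
The value is 3·(3/8) + (-3)·(5/8) = -3/4.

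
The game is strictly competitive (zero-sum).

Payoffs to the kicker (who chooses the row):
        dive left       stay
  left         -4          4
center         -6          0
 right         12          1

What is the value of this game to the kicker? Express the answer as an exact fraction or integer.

52/19

Row center is strictly dominated by row left, so the kicker never plays it.
The remaining 2×2 game on (left, right) × (dive left, stay) has no saddle point. Let the kicker play left with probability p; indifference gives −4p + 12(1−p) = 4p + (1−p), so p = 11/19.
Similarly the goalkeeper's optimal q on dive left is 3/19, and the value is -4·(3/19) + (4)·(16/19) = 52/19.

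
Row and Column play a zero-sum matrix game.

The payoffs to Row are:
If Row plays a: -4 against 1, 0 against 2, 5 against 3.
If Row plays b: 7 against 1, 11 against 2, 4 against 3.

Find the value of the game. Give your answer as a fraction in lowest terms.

Column 2 is strictly dominated by 1 for Column (it gives Row more in every row).
The remaining 2×2 game on (a, b) × (1, 3) has no saddle point. Let Row play a with probability p; indifference gives −4p + 7(1−p) = 5p + 4(1−p), so p = 1/4.
Similarly Column's optimal q on 1 is 1/12, and the value is -4·(1/12) + (5)·(11/12) = 17/4.

17/4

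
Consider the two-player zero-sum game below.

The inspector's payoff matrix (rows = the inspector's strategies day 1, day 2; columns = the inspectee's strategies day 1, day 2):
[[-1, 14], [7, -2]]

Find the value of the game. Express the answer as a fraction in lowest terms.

4

Row minima are -1 and -2, so the inspector's maximin is -1; column maxima are 7 and 14, so the inspectee's minimax is 7. These differ, so the equilibrium is in mixed strategies.
Let the inspector play day 1 with probability p. The inspectee is indifferent when −p + 7(1−p) = 14p − 2(1−p), giving p = 3/8.
Let the inspectee play day 1 with probability q. The inspector is indifferent when −q + 14(1−q) = 7q − 2(1−q), giving q = 2/3.
The value is -1·(2/3) + (14)·(1/3) = 4.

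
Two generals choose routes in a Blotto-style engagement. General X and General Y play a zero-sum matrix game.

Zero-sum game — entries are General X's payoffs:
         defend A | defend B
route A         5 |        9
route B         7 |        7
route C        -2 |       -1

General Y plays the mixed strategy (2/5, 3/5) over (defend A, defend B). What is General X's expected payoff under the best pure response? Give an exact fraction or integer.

route A: (5)·(2/5) + (9)·(3/5) = 37/5.
route B: (7)·(2/5) + (7)·(3/5) = 7.
route C: (-2)·(2/5) + (-1)·(3/5) = -7/5.
The best pure response is route A with expected payoff 37/5.

37/5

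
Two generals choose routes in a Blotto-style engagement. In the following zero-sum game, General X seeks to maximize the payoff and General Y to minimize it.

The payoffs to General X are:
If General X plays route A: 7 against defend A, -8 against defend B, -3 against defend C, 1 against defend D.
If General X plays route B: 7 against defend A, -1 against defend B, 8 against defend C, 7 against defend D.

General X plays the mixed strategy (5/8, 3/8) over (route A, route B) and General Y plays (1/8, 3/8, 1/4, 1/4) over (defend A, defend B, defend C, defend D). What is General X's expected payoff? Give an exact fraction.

-3/64

Against (1/8, 3/8, 1/4, 1/4), each row's expected payoff is route A: -21/8; route B: 17/4.
Taking the (5/8, 3/8)-weighted average: (5/8)·(-21/8) + (3/8)·(17/4) = -3/64.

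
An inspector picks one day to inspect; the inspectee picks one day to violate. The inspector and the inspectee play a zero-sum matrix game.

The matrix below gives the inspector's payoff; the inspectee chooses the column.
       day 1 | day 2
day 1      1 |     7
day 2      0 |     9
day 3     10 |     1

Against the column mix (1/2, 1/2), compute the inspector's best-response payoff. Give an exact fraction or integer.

day 1: (1)·(1/2) + (7)·(1/2) = 4.
day 2: (0)·(1/2) + (9)·(1/2) = 9/2.
day 3: (10)·(1/2) + (1)·(1/2) = 11/2.
The best pure response is day 3 with expected payoff 11/2.

11/2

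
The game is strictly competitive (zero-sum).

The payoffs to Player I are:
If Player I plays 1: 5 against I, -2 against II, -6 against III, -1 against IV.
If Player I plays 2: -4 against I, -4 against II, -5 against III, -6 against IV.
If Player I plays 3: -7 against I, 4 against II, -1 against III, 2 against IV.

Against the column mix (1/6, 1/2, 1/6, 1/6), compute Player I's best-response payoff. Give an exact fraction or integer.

1: (5)·(1/6) + (-2)·(1/2) + (-6)·(1/6) + (-1)·(1/6) = -4/3.
2: (-4)·(1/6) + (-4)·(1/2) + (-5)·(1/6) + (-6)·(1/6) = -9/2.
3: (-7)·(1/6) + (4)·(1/2) + (-1)·(1/6) + (2)·(1/6) = 1.
The best pure response is 3 with expected payoff 1.

1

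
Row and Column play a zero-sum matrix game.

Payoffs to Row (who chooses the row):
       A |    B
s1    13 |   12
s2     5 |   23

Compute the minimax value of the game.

239/19

Row minima are 12 and 5, so Row's maximin is 12; column maxima are 13 and 23, so Column's minimax is 13. These differ, so the equilibrium is in mixed strategies.
Let Row play s1 with probability p. Column is indifferent when 13p + 5(1−p) = 12p + 23(1−p), giving p = 18/19.
Let Column play A with probability q. Row is indifferent when 13q + 12(1−q) = 5q + 23(1−q), giving q = 11/19.
The value is 13·(11/19) + (12)·(8/19) = 239/19.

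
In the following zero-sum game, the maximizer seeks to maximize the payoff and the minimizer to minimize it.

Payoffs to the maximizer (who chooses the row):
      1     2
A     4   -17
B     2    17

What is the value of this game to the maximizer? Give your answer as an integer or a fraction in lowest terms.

17/6

Row minima are -17 and 2, so the maximizer's maximin is 2; column maxima are 4 and 17, so the minimizer's minimax is 4. These differ, so the equilibrium is in mixed strategies.
Let the maximizer play A with probability p. The minimizer is indifferent when 4p + 2(1−p) = −17p + 17(1−p), giving p = 5/12.
Let the minimizer play 1 with probability q. The maximizer is indifferent when 4q − 17(1−q) = 2q + 17(1−q), giving q = 17/18.
The value is 4·(17/18) + (-17)·(1/18) = 17/6.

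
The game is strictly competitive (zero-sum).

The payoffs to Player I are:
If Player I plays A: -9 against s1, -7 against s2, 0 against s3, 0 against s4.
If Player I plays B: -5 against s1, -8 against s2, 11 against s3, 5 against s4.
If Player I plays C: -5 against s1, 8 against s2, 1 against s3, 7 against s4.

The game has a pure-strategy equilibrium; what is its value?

Row minima: -9, -8, -5 → Player I's maximin is -5.
Column maxima: -5, 8, 11, 7 → Player II's minimax is -5.
They coincide at (C, s1), so the value is -5.

-5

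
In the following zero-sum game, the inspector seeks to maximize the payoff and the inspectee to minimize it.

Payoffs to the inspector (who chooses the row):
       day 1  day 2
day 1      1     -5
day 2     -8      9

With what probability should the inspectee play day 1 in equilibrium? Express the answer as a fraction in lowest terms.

Row minima are -5 and -8, so the inspector's maximin is -5; column maxima are 1 and 9, so the inspectee's minimax is 1. These differ, so the equilibrium is in mixed strategies.
Let the inspectee play day 1 with probability q. The inspector is indifferent when q − 5(1−q) = −8q + 9(1−q), giving q = 14/23.

14/23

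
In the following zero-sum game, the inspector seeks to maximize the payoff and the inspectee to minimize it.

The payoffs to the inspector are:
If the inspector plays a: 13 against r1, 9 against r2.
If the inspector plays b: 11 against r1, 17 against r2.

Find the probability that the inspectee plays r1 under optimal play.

Row minima are 9 and 11, so the inspector's maximin is 11; column maxima are 13 and 17, so the inspectee's minimax is 13. These differ, so the equilibrium is in mixed strategies.
Let the inspectee play r1 with probability q. The inspector is indifferent when 13q + 9(1−q) = 11q + 17(1−q), giving q = 4/5.

4/5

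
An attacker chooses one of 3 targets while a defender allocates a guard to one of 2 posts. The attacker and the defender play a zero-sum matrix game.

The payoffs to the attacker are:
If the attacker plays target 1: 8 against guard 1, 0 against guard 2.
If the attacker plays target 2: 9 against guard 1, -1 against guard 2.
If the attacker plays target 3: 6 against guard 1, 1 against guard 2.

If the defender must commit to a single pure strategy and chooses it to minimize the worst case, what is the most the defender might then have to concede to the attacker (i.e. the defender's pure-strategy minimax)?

1

The worst case (largest entry) in each column is guard 1: 9, guard 2: 1.
The best (smallest) of these is 1.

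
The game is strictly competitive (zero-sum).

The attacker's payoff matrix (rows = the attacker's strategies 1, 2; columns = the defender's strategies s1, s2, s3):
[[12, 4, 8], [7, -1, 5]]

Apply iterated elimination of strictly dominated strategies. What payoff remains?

4

Row 2 is strictly dominated by row 1 (12>7, 4>-1, 8>5); eliminate 2.
Column s1 is strictly dominated by s2 for the defender (4<12); eliminate s1.
Column s3 is strictly dominated by s2 for the defender (4<8); eliminate s3.
Only (1, s2) remains, with payoff 4.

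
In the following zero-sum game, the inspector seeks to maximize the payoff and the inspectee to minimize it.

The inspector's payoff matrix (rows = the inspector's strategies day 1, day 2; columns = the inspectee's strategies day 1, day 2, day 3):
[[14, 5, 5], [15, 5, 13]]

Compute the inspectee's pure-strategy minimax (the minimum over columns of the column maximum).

5

The worst case (largest entry) in each column is day 1: 15, day 2: 5, day 3: 13.
The best (smallest) of these is 5.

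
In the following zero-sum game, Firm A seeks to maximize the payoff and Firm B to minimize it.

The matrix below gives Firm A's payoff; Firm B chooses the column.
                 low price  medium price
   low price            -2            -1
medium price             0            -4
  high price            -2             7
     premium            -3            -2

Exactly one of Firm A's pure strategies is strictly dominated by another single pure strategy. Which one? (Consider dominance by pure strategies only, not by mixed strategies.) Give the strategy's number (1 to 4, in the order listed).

4

Compare premium with low price: -2 > -3, -1 > -2.
So low price strictly dominates premium for Firm A; premium is strictly dominated.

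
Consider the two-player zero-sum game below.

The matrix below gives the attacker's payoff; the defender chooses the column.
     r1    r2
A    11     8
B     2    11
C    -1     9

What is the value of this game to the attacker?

35/4

Row C is strictly dominated by row B, so the attacker never plays it.
The remaining 2×2 game on (A, B) × (r1, r2) has no saddle point. Let the attacker play A with probability p; indifference gives 11p + 2(1−p) = 8p + 11(1−p), so p = 3/4.
Similarly the defender's optimal q on r1 is 1/4, and the value is 11·(1/4) + (8)·(3/4) = 35/4.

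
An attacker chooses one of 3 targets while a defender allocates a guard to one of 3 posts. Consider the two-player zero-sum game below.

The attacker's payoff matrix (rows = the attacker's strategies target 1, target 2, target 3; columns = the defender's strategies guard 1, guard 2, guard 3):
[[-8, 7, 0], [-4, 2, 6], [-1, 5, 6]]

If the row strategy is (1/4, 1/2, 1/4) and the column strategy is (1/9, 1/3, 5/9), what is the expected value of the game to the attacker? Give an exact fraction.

121/36

Against (1/9, 1/3, 5/9), each row's expected payoff is target 1: 13/9; target 2: 32/9; target 3: 44/9.
Taking the (1/4, 1/2, 1/4)-weighted average: (1/4)·(13/9) + (1/2)·(32/9) + (1/4)·(44/9) = 121/36.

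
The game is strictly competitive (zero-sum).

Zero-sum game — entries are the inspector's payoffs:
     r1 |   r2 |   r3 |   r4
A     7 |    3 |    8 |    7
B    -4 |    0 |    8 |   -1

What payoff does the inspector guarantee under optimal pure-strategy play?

3

Row minima: 3, -4 → the inspector's maximin is 3.
Column maxima: 7, 3, 8, 7 → the inspectee's minimax is 3.
They coincide at (A, r2), so the value is 3.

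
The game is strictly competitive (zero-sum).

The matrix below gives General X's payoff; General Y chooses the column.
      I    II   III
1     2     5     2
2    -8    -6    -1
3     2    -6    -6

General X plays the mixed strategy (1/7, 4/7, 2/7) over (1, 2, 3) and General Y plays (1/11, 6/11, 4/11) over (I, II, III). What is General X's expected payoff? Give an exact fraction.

-268/77

Against (1/11, 6/11, 4/11), each row's expected payoff is 1: 40/11; 2: -48/11; 3: -58/11.
Taking the (1/7, 4/7, 2/7)-weighted average: (1/7)·(40/11) + (4/7)·(-48/11) + (2/7)·(-58/11) = -268/77.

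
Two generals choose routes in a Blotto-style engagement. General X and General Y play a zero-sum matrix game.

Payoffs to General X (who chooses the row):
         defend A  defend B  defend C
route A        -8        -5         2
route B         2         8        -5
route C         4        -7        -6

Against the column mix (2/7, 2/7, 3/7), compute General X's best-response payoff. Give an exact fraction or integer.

route A: (-8)·(2/7) + (-5)·(2/7) + (2)·(3/7) = -20/7.
route B: (2)·(2/7) + (8)·(2/7) + (-5)·(3/7) = 5/7.
route C: (4)·(2/7) + (-7)·(2/7) + (-6)·(3/7) = -24/7.
The best pure response is route B with expected payoff 5/7.

5/7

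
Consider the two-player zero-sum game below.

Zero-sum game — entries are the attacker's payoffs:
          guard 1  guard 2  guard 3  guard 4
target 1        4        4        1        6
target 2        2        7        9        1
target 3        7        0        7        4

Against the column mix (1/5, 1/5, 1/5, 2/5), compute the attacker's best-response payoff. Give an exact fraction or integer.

target 1: (4)·(1/5) + (4)·(1/5) + (1)·(1/5) + (6)·(2/5) = 21/5.
target 2: (2)·(1/5) + (7)·(1/5) + (9)·(1/5) + (1)·(2/5) = 4.
target 3: (7)·(1/5) + (0)·(1/5) + (7)·(1/5) + (4)·(2/5) = 22/5.
The best pure response is target 3 with expected payoff 22/5.

22/5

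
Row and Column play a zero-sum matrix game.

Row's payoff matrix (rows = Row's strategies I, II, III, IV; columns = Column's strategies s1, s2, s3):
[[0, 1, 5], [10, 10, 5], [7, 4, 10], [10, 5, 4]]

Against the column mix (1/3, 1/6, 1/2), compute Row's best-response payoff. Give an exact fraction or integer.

8

I: (0)·(1/3) + (1)·(1/6) + (5)·(1/2) = 8/3.
II: (10)·(1/3) + (10)·(1/6) + (5)·(1/2) = 15/2.
III: (7)·(1/3) + (4)·(1/6) + (10)·(1/2) = 8.
IV: (10)·(1/3) + (5)·(1/6) + (4)·(1/2) = 37/6.
The best pure response is III with expected payoff 8.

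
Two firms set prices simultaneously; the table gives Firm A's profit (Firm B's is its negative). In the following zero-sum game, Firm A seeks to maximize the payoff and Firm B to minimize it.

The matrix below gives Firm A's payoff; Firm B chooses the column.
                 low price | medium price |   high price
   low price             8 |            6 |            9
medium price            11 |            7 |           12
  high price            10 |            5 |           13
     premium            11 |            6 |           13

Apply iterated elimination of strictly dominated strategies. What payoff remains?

Column high price is strictly dominated by low price for Firm B (8<9, 11<12, 10<13, 11<13); eliminate high price.
Row high price is strictly dominated by row medium price (11>10, 7>5); eliminate high price.
Column low price is strictly dominated by medium price for Firm B (6<8, 7<11, 6<11); eliminate low price.
Row low price is strictly dominated by row medium price (7>6); eliminate low price.
Row premium is strictly dominated by row medium price (7>6); eliminate premium.
Only (medium price, medium price) remains, with payoff 7.

7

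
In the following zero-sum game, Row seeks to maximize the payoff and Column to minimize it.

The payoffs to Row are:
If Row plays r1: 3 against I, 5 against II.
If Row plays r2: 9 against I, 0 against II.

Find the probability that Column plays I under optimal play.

5/11

Row minima are 3 and 0, so Row's maximin is 3; column maxima are 9 and 5, so Column's minimax is 5. These differ, so the equilibrium is in mixed strategies.
Let Column play I with probability q. Row is indifferent when 3q + 5(1−q) = 9q, giving q = 5/11.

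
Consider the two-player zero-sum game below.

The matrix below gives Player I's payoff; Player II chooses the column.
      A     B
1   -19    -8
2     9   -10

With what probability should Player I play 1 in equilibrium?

19/30

Row minima are -19 and -10, so Player I's maximin is -10; column maxima are 9 and -8, so Player II's minimax is -8. These differ, so the equilibrium is in mixed strategies.
Let Player I play 1 with probability p. Player II is indifferent when −19p + 9(1−p) = −8p − 10(1−p), giving p = 19/30.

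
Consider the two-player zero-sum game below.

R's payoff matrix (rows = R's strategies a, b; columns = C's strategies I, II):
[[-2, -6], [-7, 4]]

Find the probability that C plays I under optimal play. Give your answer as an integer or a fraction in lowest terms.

Row minima are -6 and -7, so R's maximin is -6; column maxima are -2 and 4, so C's minimax is -2. These differ, so the equilibrium is in mixed strategies.
Let C play I with probability q. R is indifferent when −2q − 6(1−q) = −7q + 4(1−q), giving q = 2/3.

2/3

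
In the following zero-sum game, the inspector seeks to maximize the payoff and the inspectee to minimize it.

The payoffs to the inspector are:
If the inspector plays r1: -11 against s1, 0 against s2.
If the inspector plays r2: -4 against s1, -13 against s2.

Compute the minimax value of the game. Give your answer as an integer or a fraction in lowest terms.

-143/20

Row minima are -11 and -13, so the inspector's maximin is -11; column maxima are -4 and 0, so the inspectee's minimax is -4. These differ, so the equilibrium is in mixed strategies.
Let the inspector play r1 with probability p. The inspectee is indifferent when −11p − 4(1−p) = −13(1−p), giving p = 9/20.
Let the inspectee play s1 with probability q. The inspector is indifferent when −11q = −4q − 13(1−q), giving q = 13/20.
The value is -11·(13/20) + (0)·(7/20) = -143/20.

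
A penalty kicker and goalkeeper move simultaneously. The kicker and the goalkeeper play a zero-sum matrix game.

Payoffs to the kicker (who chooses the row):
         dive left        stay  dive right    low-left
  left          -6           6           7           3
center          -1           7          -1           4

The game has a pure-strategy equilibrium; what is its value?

Row minima: -6, -1 → the kicker's maximin is -1.
Column maxima: -1, 7, 7, 4 → the goalkeeper's minimax is -1.
They coincide at (center, dive left), so the value is -1.

-1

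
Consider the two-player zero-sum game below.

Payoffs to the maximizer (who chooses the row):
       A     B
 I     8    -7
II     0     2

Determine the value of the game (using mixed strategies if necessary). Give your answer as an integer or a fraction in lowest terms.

Row minima are -7 and 0, so the maximizer's maximin is 0; column maxima are 8 and 2, so the minimizer's minimax is 2. These differ, so the equilibrium is in mixed strategies.
Let the maximizer play I with probability p. The minimizer is indifferent when 8p = −7p + 2(1−p), giving p = 2/17.
Let the minimizer play A with probability q. The maximizer is indifferent when 8q − 7(1−q) = 2(1−q), giving q = 9/17.
The value is 8·(9/17) + (-7)·(8/17) = 16/17.

16/17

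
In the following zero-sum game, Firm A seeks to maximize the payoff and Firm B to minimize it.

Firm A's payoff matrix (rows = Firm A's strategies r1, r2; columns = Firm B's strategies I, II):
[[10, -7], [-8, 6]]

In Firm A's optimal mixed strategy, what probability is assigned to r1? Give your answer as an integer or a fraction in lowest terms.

14/31

Row minima are -7 and -8, so Firm A's maximin is -7; column maxima are 10 and 6, so Firm B's minimax is 6. These differ, so the equilibrium is in mixed strategies.
Let Firm A play r1 with probability p. Firm B is indifferent when 10p − 8(1−p) = −7p + 6(1−p), giving p = 14/31.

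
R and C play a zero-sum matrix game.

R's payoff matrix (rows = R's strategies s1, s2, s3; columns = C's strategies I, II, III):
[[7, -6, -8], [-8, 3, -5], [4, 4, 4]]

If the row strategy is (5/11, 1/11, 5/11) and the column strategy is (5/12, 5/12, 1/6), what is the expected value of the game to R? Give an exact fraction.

Against (5/12, 5/12, 1/6), each row's expected payoff is s1: -11/12; s2: -35/12; s3: 4.
Taking the (5/11, 1/11, 5/11)-weighted average: (5/11)·(-11/12) + (1/11)·(-35/12) + (5/11)·(4) = 25/22.

25/22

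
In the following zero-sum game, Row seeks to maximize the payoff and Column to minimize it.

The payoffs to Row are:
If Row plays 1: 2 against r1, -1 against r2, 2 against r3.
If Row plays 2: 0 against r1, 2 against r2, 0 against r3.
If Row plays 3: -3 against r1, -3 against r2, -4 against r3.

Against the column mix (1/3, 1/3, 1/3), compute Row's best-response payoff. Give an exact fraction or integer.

1: (2)·(1/3) + (-1)·(1/3) + (2)·(1/3) = 1.
2: (0)·(1/3) + (2)·(1/3) + (0)·(1/3) = 2/3.
3: (-3)·(1/3) + (-3)·(1/3) + (-4)·(1/3) = -10/3.
The best pure response is 1 with expected payoff 1.

1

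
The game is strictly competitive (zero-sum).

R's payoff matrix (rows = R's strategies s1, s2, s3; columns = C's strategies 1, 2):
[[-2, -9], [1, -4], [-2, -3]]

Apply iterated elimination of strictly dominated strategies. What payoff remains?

Row s1 is strictly dominated by row s2 (1>-2, -4>-9); eliminate s1.
Column 1 is strictly dominated by 2 for C (-4<1, -3<-2); eliminate 1.
Row s2 is strictly dominated by row s3 (-3>-4); eliminate s2.
Only (s3, 2) remains, with payoff -3.

-3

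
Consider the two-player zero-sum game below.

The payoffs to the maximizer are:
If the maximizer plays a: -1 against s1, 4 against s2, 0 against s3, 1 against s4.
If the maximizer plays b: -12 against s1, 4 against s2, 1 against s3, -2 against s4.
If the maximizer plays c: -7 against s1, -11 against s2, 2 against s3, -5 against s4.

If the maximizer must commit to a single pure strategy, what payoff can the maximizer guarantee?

-1

The worst-case payoff for each row is a: -1, b: -12, c: -11.
The best of these is -1.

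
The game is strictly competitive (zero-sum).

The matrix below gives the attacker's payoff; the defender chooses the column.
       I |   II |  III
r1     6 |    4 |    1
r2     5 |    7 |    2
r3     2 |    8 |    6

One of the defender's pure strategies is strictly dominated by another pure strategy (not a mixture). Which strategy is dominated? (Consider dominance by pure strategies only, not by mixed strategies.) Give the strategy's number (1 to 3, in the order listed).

The defender prefers columns that give the attacker less. Compare II with III: 1 < 4, 2 < 7, 6 < 8.
So III strictly dominates II for the defender; II is strictly dominated.

2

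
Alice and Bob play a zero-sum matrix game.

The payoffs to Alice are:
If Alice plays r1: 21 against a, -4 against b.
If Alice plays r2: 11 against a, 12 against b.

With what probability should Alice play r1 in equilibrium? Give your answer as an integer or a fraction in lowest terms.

Row minima are -4 and 11, so Alice's maximin is 11; column maxima are 21 and 12, so Bob's minimax is 12. These differ, so the equilibrium is in mixed strategies.
Let Alice play r1 with probability p. Bob is indifferent when 21p + 11(1−p) = −4p + 12(1−p), giving p = 1/26.

1/26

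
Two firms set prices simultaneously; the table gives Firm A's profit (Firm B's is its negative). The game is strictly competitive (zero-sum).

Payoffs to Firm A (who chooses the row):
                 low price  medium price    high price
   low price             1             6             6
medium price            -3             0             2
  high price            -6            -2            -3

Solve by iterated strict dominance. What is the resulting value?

1

Column medium price is strictly dominated by low price for Firm B (1<6, -3<0, -6<-2); eliminate medium price.
Column high price is strictly dominated by low price for Firm B (1<6, -3<2, -6<-3); eliminate high price.
Row high price is strictly dominated by row low price (1>-6); eliminate high price.
Row medium price is strictly dominated by row low price (1>-3); eliminate medium price.
Only (low price, low price) remains, with payoff 1.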